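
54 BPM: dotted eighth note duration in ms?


Step by step:
One quarter-note beat = 60000 / BPM = 60000 / 54 ms
Dotted eighth note = 3/4 × quarter note
Duration = 3/4 × 60000 / 54 = 45000 / 54
= 833.3 ms


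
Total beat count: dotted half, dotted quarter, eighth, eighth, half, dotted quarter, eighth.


Working:
Beat values:
  dotted half = 3 beats
  dotted quarter = 1.5 beats
  eighth = 0.5 beats
  eighth = 0.5 beats
  half = 2 beats
  dotted quarter = 1.5 beats
  eighth = 0.5 beats
Sum = 3 + 1.5 + 0.5 + 0.5 + 2 + 1.5 + 0.5
= 9.5 beats


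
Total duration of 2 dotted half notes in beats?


Working:
Base half note = 2 beats
Dot 1 adds half the previous value: +1
One dotted half = 2 + 1 = 3
2 of them = 2 × 3 = 6
= 6 beats


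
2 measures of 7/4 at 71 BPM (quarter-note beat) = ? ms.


Quarter-note beat duration = 60000 / 71 ms
Beats per measure (7/4) = 7
One measure = 7 × 60000 / 71 = 420000 / 71 ms
2 measures = 2 × 420000 / 71 = 840000 / 71
= 11831.0 ms


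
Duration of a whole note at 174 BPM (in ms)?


Let's work it out.
One quarter-note beat = 60000 / BPM = 60000 / 174 ms
Whole note = 4 × quarter note
Duration = 4 × 60000 / 174 = 240000 / 174
= 1379.3 ms


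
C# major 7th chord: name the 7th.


Reasoning:
Major 7th chord = root + major 3rd + perfect 5th + major 7th
Seventh chords stack in thirds, so the letter names are C-E-G-B
Root: C#
Major 3rd above C#: E#
Perfect 5th above C#: G#
Major 7th above C#: B#
The 7th = B#


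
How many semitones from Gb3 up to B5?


Solution.
Absolute semitone position = octave×12 + chromatic position
Gb3: 3×12 + 6 = 42
B5: 5×12 + 11 = 71
Difference = 71 - 42 = 29
= 29 semitones


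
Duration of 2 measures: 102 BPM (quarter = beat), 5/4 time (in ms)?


Working:
Quarter-note beat duration = 60000 / 102 ms
Beats per measure (5/4) = 5
One measure = 5 × 60000 / 102 = 300000 / 102 ms
2 measures = 2 × 300000 / 102 = 600000 / 102
= 5882.4 ms


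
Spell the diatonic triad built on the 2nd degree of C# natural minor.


Working:
C# natural minor scale: C# D# E F# G# A B
Diatonic triad on degree 2 stacks scale notes 2, 4, 6: D# F# A
D#→F# = 3 semitones; D#→A = 6 semitones → diminished triad
= D# F# A (diminished)


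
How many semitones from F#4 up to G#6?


Step by step:
Absolute semitone position = octave×12 + chromatic position
F#4: 4×12 + 6 = 54
G#6: 6×12 + 8 = 80
Difference = 80 - 54 = 26
= 26 semitones


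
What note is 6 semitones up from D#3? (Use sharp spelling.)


Reasoning:
D#3: chromatic position 3 in octave 3 → absolute = 3×12 + 3 = 39
Transpose up 6: 39 + 6 = 45
45 = 3×12 + 9 → A in octave 3
Result = A3


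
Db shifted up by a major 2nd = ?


major 2nd: 2 letter names, 2 semitones
Letter: D + 1 → E
Pitch: Db + 2 semitones, spelled as an E → Eb
= Eb


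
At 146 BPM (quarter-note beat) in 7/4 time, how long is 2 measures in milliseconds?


Solution.
Quarter-note beat duration = 60000 / 146 ms
Beats per measure (7/4) = 7
One measure = 7 × 60000 / 146 = 420000 / 146 ms
2 measures = 2 × 420000 / 146 = 840000 / 146
= 5753.4 ms


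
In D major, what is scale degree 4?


Major scale pattern: W-W-H-W-W-W-H (2-2-1-2-2-2-1 semitones)
Starting from D:
  D + 2 semitones → E
  E + 2 semitones → F#
  F# + 1 semitone → G
  G + 2 semitones → A
  A + 2 semitones → B
  B + 2 semitones → C#
  C# + 1 semitone → D
Scale: D E F# G A B C#
Degree 4 = G


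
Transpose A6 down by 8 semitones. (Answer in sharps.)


Reasoning:
A6: chromatic position 9 in octave 6 → absolute = 6×12 + 9 = 81
Transpose down 8: 81 - 8 = 73
73 = 6×12 + 1 → C# in octave 6
Result = C#6


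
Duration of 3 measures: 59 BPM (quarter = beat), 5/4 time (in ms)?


Quarter-note beat duration = 60000 / 59 ms
Beats per measure (5/4) = 5
One measure = 5 × 60000 / 59 = 300000 / 59 ms
3 measures = 3 × 300000 / 59 = 900000 / 59
= 15254.2 ms


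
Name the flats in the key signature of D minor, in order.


Flat minor keys: A(0), D(1), G(2), C(3), F(4), Bb(5), Eb(6), Ab(7)
D minor has 1 flat
Order of flats: Bb Eb Ab Db Gb Cb Fb → first 1: Bb
= Bb


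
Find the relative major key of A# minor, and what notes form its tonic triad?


Let's work it out.
The relative major shares the key signature and is a minor 3rd above the minor tonic
A minor 3rd above A# is C#
→ relative major of A# minor is C# major
Tonic triad of C# major = root + major 3rd + perfect 5th = C# E# G#
= C# major; triad = C# E# G#


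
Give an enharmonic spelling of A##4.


Enharmonic notes sound the same pitch but are spelled with different letter names
A## and B name the same pitch class
= B4


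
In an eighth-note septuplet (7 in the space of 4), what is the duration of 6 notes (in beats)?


Working:
Septuplet: 7 notes occupy the space of 4 eighth notes
Space = 4 × 1/2 = 2 beats
Each septuplet note = 2 / 7 = 2/7 beats
6 notes = 6 × 2/7 = 12/7
= 12/7 beats


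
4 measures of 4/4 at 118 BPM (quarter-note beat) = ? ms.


Step by step:
Quarter-note beat duration = 60000 / 118 ms
Beats per measure (4/4) = 4
One measure = 4 × 60000 / 118 = 240000 / 118 ms
4 measures = 4 × 240000 / 118 = 960000 / 118
= 8135.6 ms


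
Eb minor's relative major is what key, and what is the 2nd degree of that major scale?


Step by step:
The relative major shares the key signature and is a minor 3rd above the minor tonic
A minor 3rd above Eb is Gb
→ relative major of Eb minor is Gb major
Gb major scale: Gb Ab Bb Cb Db Eb F
= Gb major; 2nd degree = Ab


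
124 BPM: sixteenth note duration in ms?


Let's work it out.
One quarter-note beat = 60000 / BPM = 60000 / 124 ms
Sixteenth note = 1/4 × quarter note
Duration = 1/4 × 60000 / 124 = 15000 / 124
= 121.0 ms


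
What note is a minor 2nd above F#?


A 2nd spans 2 letter names, so from F we land on G
A minor 2nd = 1 semitone above F#
Spell G at that pitch: G
= G


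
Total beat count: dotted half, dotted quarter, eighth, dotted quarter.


Working:
Beat values:
  dotted half = 3 beats
  dotted quarter = 1.5 beats
  eighth = 0.5 beats
  dotted quarter = 1.5 beats
Sum = 3 + 1.5 + 0.5 + 1.5
= 6.5 beats


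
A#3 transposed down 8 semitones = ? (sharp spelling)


Step by step:
A#3: chromatic position 10 in octave 3 → absolute = 3×12 + 10 = 46
Transpose down 8: 46 - 8 = 38
38 = 3×12 + 2 → D in octave 3
Result = D3


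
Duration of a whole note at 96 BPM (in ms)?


Step by step:
One quarter-note beat = 60000 / BPM = 60000 / 96 ms
Whole note = 4 × quarter note
Duration = 4 × 60000 / 96 = 240000 / 96
= 2500.0 ms


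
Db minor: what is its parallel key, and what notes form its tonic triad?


Parallel keys share the same tonic but differ in mode
Db minor → parallel is Db major
Tonic triad of Db major = Db F Ab
= Db major; triad = Db F Ab


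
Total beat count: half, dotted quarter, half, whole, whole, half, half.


Let's work it out.
Beat values:
  half = 2 beats
  dotted quarter = 1.5 beats
  half = 2 beats
  whole = 4 beats
  whole = 4 beats
  half = 2 beats
  half = 2 beats
Sum = 2 + 1.5 + 2 + 4 + 4 + 2 + 2
= 17.5 beats


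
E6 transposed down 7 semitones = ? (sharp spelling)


E6: chromatic position 4 in octave 6 → absolute = 6×12 + 4 = 76
Transpose down 7: 76 - 7 = 69
69 = 5×12 + 9 → A in octave 5
Result = A5


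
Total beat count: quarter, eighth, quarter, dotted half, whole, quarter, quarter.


Beat values:
  quarter = 1 beat
  eighth = 0.5 beats
  quarter = 1 beat
  dotted half = 3 beats
  whole = 4 beats
  quarter = 1 beat
  quarter = 1 beat
Sum = 1 + 0.5 + 1 + 3 + 4 + 1 + 1
= 11.5 beats


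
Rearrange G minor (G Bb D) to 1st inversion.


Reasoning:
Root position: G Bb D
1st inversion: move root up an octave
Bass note: Bb
Notes (bottom to top) = Bb D G


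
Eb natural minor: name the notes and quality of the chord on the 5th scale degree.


Eb natural minor scale: Eb F Gb Ab Bb Cb Db
Diatonic triad on degree 5 stacks scale notes 5, 7, 2: Bb Db F
Bb→Db = 3 semitones; Bb→F = 7 semitones → minor triad
= Bb Db F (minor)


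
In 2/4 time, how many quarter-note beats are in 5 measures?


Step by step:
Time signature 2/4: the bottom number 4 means the quarter note gets one count
The top number 2 means 2 quarter-note beats per measure
Total = 2 × 5 measures
= 10 quarter-note beats


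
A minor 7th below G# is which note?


Reasoning:
A 7th spans 7 letter names, so from G we land on A
A minor 7th = 10 semitones below G#
Spell A at that pitch: A#
= A#


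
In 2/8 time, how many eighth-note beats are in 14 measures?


Step by step:
Time signature 2/8: the bottom number 8 means the eighth note gets one count
The top number 2 means 2 eighth-note beats per measure
Total = 2 × 14 measures
= 28 eighth-note beats


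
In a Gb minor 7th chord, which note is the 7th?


Working:
Minor 7th chord = root + minor 3rd + perfect 5th + minor 7th
Seventh chords stack in thirds, so the letter names are G-B-D-F
Root: Gb
Minor 3rd above Gb: Bbb
Perfect 5th above Gb: Db
Minor 7th above Gb: Fb
The 7th = Fb


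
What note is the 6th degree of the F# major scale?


Major scale pattern: W-W-H-W-W-W-H (2-2-1-2-2-2-1 semitones)
Starting from F#:
  F# + 2 semitones → G#
  G# + 2 semitones → A#
  A# + 1 semitone → B
  B + 2 semitones → C#
  C# + 2 semitones → D#
  D# + 2 semitones → E#
  E# + 1 semitone → F#
Scale: F# G# A# B C# D# E#
Degree 6 = D#


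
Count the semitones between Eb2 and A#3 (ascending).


Reasoning:
Absolute semitone position = octave×12 + chromatic position
Eb2: 2×12 + 3 = 27
A#3: 3×12 + 10 = 46
Difference = 46 - 27 = 19
= 19 semitones


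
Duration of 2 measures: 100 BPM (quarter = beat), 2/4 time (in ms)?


Quarter-note beat duration = 60000 / 100 ms
Beats per measure (2/4) = 2
One measure = 2 × 60000 / 100 = 120000 / 100 ms
2 measures = 2 × 120000 / 100 = 240000 / 100
= 2400.0 ms


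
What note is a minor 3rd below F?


A 3rd spans 3 letter names, so from F we land on D
A minor 3rd = 3 semitones below F
Spell D at that pitch: D
= D


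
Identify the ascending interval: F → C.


Letter names: F → C spans 5 letter names → a 5th
Semitones: F → C = 7 half-steps
A 5th of 7 semitones is a perfect 5th
= perfect 5th


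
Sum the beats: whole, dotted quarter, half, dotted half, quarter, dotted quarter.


Working:
Beat values:
  whole = 4 beats
  dotted quarter = 1.5 beats
  half = 2 beats
  dotted half = 3 beats
  quarter = 1 beat
  dotted quarter = 1.5 beats
Sum = 4 + 1.5 + 2 + 3 + 1 + 1.5
= 13 beats


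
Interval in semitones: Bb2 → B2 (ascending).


Solution.
Absolute semitone position = octave×12 + chromatic position
Bb2: 2×12 + 10 = 34
B2: 2×12 + 11 = 35
Difference = 35 - 34 = 1
= 1 semitone


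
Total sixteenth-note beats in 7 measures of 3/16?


Let's work it out.
Time signature 3/16: the bottom number 16 means the sixteenth note gets one count
The top number 3 means 3 sixteenth-note beats per measure
Total = 3 × 7 measures
= 21 sixteenth-note beats


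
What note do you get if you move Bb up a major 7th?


major 7th: 7 letter names, 11 semitones
Letter: B + 6 → A
Pitch: Bb + 11 semitones, spelled as an A → A
= A


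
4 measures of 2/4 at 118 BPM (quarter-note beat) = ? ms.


Quarter-note beat duration = 60000 / 118 ms
Beats per measure (2/4) = 2
One measure = 2 × 60000 / 118 = 120000 / 118 ms
4 measures = 4 × 120000 / 118 = 480000 / 118
= 4067.8 ms


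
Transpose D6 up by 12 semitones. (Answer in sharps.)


D6: chromatic position 2 in octave 6 → absolute = 6×12 + 2 = 74
Transpose up 12: 74 + 12 = 86
86 = 7×12 + 2 → D in octave 7
Result = D7


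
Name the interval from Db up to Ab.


Let's work it out.
Letter names: D → A spans 5 letter names → a 5th
Semitones: Db → Ab = 7 half-steps
A 5th of 7 semitones is a perfect 5th
= perfect 5th


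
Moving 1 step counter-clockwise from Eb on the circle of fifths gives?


Step by step:
Each counter-clockwise step moves down a perfect 5th (= up a perfect 4th)
From Eb: Eb → Ab
= Ab


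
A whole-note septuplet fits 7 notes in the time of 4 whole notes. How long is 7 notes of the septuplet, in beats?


Reasoning:
Septuplet: 7 notes occupy the space of 4 whole notes
Space = 4 × 4 = 16 beats
Each septuplet note = 16 / 7 = 16/7 beats
7 notes = 7 × 16/7 = 16
= 16 beats


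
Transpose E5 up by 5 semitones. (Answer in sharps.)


E5: chromatic position 4 in octave 5 → absolute = 5×12 + 4 = 64
Transpose up 5: 64 + 5 = 69
69 = 5×12 + 9 → A in octave 5
Result = A5


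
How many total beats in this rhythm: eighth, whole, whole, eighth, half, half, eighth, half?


Working:
Beat values:
  eighth = 0.5 beats
  whole = 4 beats
  whole = 4 beats
  eighth = 0.5 beats
  half = 2 beats
  half = 2 beats
  eighth = 0.5 beats
  half = 2 beats
Sum = 0.5 + 4 + 4 + 0.5 + 2 + 2 + 0.5 + 2
= 15.5 beats


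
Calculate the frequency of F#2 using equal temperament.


f = 440 × 2^(n/12) where n = semitones from A4
F#2: -27 semitones from A4
f = 440 × 2^(-27/12)
f = 92.50 Hz


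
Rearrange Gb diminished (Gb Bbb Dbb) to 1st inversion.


Working:
Root position: Gb Bbb Dbb
1st inversion: move root up an octave
Bass note: Bbb
Notes (bottom to top) = Bbb Dbb Gb


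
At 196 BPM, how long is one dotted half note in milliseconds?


Working:
One quarter-note beat = 60000 / BPM = 60000 / 196 ms
Dotted half note = 3 × quarter note
Duration = 3 × 60000 / 196 = 180000 / 196
= 918.4 ms


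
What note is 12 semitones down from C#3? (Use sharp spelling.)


Working:
C#3: chromatic position 1 in octave 3 → absolute = 3×12 + 1 = 37
Transpose down 12: 37 - 12 = 25
25 = 2×12 + 1 → C# in octave 2
Result = C#2


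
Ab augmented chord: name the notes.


Let's work it out.
Augmented triad = root + major 3rd (4 semitones) + augmented 5th (8 semitones)
A triad on Ab stacks thirds, so the chord tones use letter names A-C-E
Root: Ab
Major 3rd above Ab: C
Augmented 5th above Ab: E
Chord = Ab C E


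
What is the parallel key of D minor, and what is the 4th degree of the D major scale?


Reasoning:
Parallel keys share the same tonic but differ in mode
D minor → parallel is D major
D major scale: D E F# G A B C#
= D major; 4th degree = G


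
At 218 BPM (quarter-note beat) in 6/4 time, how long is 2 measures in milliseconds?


Quarter-note beat duration = 60000 / 218 ms
Beats per measure (6/4) = 6
One measure = 6 × 60000 / 218 = 360000 / 218 ms
2 measures = 2 × 360000 / 218 = 720000 / 218
= 3302.8 ms


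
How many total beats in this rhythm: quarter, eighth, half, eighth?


Solution.
Beat values:
  quarter = 1 beat
  eighth = 0.5 beats
  half = 2 beats
  eighth = 0.5 beats
Sum = 1 + 0.5 + 2 + 0.5
= 4 beats


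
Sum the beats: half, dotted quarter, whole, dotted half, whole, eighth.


Let's work it out.
Beat values:
  half = 2 beats
  dotted quarter = 1.5 beats
  whole = 4 beats
  dotted half = 3 beats
  whole = 4 beats
  eighth = 0.5 beats
Sum = 2 + 1.5 + 4 + 3 + 4 + 0.5
= 15 beats


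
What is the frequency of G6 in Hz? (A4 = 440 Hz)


Let's work it out.
f = 440 × 2^(n/12) where n = semitones from A4
G6: 22 semitones from A4
f = 440 × 2^(22/12)
f = 1567.98 Hz


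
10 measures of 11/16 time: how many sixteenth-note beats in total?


Time signature 11/16: the bottom number 16 means the sixteenth note gets one count
The top number 11 means 11 sixteenth-note beats per measure
Total = 11 × 10 measures
= 110 sixteenth-note beats


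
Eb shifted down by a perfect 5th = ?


Let's work it out.
perfect 5th: 5 letter names, 7 semitones
Letter: E - 4 → A
Pitch: Eb - 7 semitones, spelled as an A → Ab
= Ab


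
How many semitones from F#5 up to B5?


Step by step:
Absolute semitone position = octave×12 + chromatic position
F#5: 5×12 + 6 = 66
B5: 5×12 + 11 = 71
Difference = 71 - 66 = 5
= 5 semitones


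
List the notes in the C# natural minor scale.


Working:
Natural minor scale pattern: W-H-W-W-H-W-W (2-1-2-2-1-2-2 semitones)
Starting from C#:
  C# + 2 semitones → D#
  D# + 1 semitone → E
  E + 2 semitones → F#
  F# + 2 semitones → G#
  G# + 1 semitone → A
  A + 2 semitones → B
  B + 2 semitones → C#
Scale = C# D# E F# G# A B


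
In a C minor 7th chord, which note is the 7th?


Reasoning:
Minor 7th chord = root + minor 3rd + perfect 5th + minor 7th
Seventh chords stack in thirds, so the letter names are C-E-G-B
Root: C
Minor 3rd above C: Eb
Perfect 5th above C: G
Minor 7th above C: Bb
The 7th = Bb


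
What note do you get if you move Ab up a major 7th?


Solution.
major 7th: 7 letter names, 11 semitones
Letter: A + 6 → G
Pitch: Ab + 11 semitones, spelled as a G → G
= G


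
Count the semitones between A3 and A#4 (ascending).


Let's work it out.
Absolute semitone position = octave×12 + chromatic position
A3: 3×12 + 9 = 45
A#4: 4×12 + 10 = 58
Difference = 58 - 45 = 13
= 13 semitones


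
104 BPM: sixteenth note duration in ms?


Reasoning:
One quarter-note beat = 60000 / BPM = 60000 / 104 ms
Sixteenth note = 1/4 × quarter note
Duration = 1/4 × 60000 / 104 = 15000 / 104
= 144.2 ms


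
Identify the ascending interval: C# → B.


Solution.
Letter names: C → B spans 7 letter names → a 7th
Semitones: C# → B = 10 half-steps
A 7th of 10 semitones is a minor 7th
= minor 7th


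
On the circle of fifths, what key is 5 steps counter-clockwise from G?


Solution.
Each counter-clockwise step moves down a perfect 5th (= up a perfect 4th)
From G: G → C → F → Bb → Eb → Ab
= Ab


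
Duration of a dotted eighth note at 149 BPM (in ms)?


Solution.
One quarter-note beat = 60000 / BPM = 60000 / 149 ms
Dotted eighth note = 3/4 × quarter note
Duration = 3/4 × 60000 / 149 = 45000 / 149
= 302.0 ms


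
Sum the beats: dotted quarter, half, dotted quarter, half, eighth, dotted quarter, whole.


Step by step:
Beat values:
  dotted quarter = 1.5 beats
  half = 2 beats
  dotted quarter = 1.5 beats
  half = 2 beats
  eighth = 0.5 beats
  dotted quarter = 1.5 beats
  whole = 4 beats
Sum = 1.5 + 2 + 1.5 + 2 + 0.5 + 1.5 + 4
= 13 beats


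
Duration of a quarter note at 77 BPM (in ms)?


Step by step:
One quarter-note beat = 60000 / BPM = 60000 / 77 ms
Duration = 60000 / 77
= 779.2 ms


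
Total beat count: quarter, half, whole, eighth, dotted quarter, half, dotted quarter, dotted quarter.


Let's work it out.
Beat values:
  quarter = 1 beat
  half = 2 beats
  whole = 4 beats
  eighth = 0.5 beats
  dotted quarter = 1.5 beats
  half = 2 beats
  dotted quarter = 1.5 beats
  dotted quarter = 1.5 beats
Sum = 1 + 2 + 4 + 0.5 + 1.5 + 2 + 1.5 + 1.5
= 14 beats


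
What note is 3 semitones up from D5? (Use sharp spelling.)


Working:
D5: chromatic position 2 in octave 5 → absolute = 5×12 + 2 = 62
Transpose up 3: 62 + 3 = 65
65 = 5×12 + 5 → F in octave 5
Result = F5


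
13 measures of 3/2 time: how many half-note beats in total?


Working:
Time signature 3/2: the bottom number 2 means the half note gets one count
The top number 3 means 3 half-note beats per measure
Total = 3 × 13 measures
= 39 half-note beats


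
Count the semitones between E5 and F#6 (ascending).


Working:
Absolute semitone position = octave×12 + chromatic position
E5: 5×12 + 4 = 64
F#6: 6×12 + 6 = 78
Difference = 78 - 64 = 14
= 14 semitones


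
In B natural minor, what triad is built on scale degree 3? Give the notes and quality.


B natural minor scale: B C# D E F# G A
Diatonic triad on degree 3 stacks scale notes 3, 5, 7: D F# A
D→F# = 4 semitones; D→A = 7 semitones → major triad
= D F# A (major)


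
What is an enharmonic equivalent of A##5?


Solution.
Enharmonic notes sound the same pitch but are spelled with different letter names
A## and B name the same pitch class
= B5


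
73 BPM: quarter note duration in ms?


One quarter-note beat = 60000 / BPM = 60000 / 73 ms
Duration = 60000 / 73
= 821.9 ms


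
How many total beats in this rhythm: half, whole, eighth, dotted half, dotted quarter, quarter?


Working:
Beat values:
  half = 2 beats
  whole = 4 beats
  eighth = 0.5 beats
  dotted half = 3 beats
  dotted quarter = 1.5 beats
  quarter = 1 beat
Sum = 2 + 4 + 0.5 + 3 + 1.5 + 1
= 12 beats


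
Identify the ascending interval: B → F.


Letter names: B → F spans 5 letter names → a 5th
Semitones: B → F = 6 half-steps
A 5th of 6 semitones is a diminished 5th
= diminished 5th


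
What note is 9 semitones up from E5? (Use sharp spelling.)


Working:
E5: chromatic position 4 in octave 5 → absolute = 5×12 + 4 = 64
Transpose up 9: 64 + 9 = 73
73 = 6×12 + 1 → C# in octave 6
Result = C#6


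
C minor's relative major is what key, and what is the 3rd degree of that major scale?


Step by step:
The relative major shares the key signature and is a minor 3rd above the minor tonic
A minor 3rd above C is Eb
→ relative major of C minor is Eb major
Eb major scale: Eb F G Ab Bb C D
= Eb major; 3rd degree = G


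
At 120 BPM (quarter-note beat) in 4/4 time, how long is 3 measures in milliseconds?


Reasoning:
Quarter-note beat duration = 60000 / 120 ms
Beats per measure (4/4) = 4
One measure = 4 × 60000 / 120 = 240000 / 120 ms
3 measures = 3 × 240000 / 120 = 720000 / 120
= 6000.0 ms


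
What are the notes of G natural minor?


Let's work it out.
Natural minor scale pattern: W-H-W-W-H-W-W (2-1-2-2-1-2-2 semitones)
Starting from G:
  G + 2 semitones → A
  A + 1 semitone → Bb
  Bb + 2 semitones → C
  C + 2 semitones → D
  D + 1 semitone → Eb
  Eb + 2 semitones → F
  F + 2 semitones → G
Scale = G A Bb C D Eb F


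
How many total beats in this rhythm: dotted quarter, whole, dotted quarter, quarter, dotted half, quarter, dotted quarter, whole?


Beat values:
  dotted quarter = 1.5 beats
  whole = 4 beats
  dotted quarter = 1.5 beats
  quarter = 1 beat
  dotted half = 3 beats
  quarter = 1 beat
  dotted quarter = 1.5 beats
  whole = 4 beats
Sum = 1.5 + 4 + 1.5 + 1 + 3 + 1 + 1.5 + 4
= 17.5 beats


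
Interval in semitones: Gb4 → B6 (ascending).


Step by step:
Absolute semitone position = octave×12 + chromatic position
Gb4: 4×12 + 6 = 54
B6: 6×12 + 11 = 83
Difference = 83 - 54 = 29
= 29 semitones


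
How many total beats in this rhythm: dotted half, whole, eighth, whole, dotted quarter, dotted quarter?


Let's work it out.
Beat values:
  dotted half = 3 beats
  whole = 4 beats
  eighth = 0.5 beats
  whole = 4 beats
  dotted quarter = 1.5 beats
  dotted quarter = 1.5 beats
Sum = 3 + 4 + 0.5 + 4 + 1.5 + 1.5
= 14.5 beats


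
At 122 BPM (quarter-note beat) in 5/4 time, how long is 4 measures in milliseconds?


Quarter-note beat duration = 60000 / 122 ms
Beats per measure (5/4) = 5
One measure = 5 × 60000 / 122 = 300000 / 122 ms
4 measures = 4 × 300000 / 122 = 1200000 / 122
= 9836.1 ms


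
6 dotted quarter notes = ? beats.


Let's work it out.
Base quarter note = 1 beat
Dot 1 adds half the previous value: +1/2
One dotted quarter = 1 + 1/2 = 3/2
6 of them = 6 × 3/2 = 9
= 9 beats


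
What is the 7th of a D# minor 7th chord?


Working:
Minor 7th chord = root + minor 3rd + perfect 5th + minor 7th
Seventh chords stack in thirds, so the letter names are D-F-A-C
Root: D#
Minor 3rd above D#: F#
Perfect 5th above D#: A#
Minor 7th above D#: C#
The 7th = C#


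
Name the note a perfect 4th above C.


Step by step:
A 4th spans 4 letter names, so from C we land on F
A perfect 4th = 5 semitones above C
Spell F at that pitch: F
= F


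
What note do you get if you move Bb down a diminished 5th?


diminished 5th: 5 letter names, 6 semitones
Letter: B - 4 → E
Pitch: Bb - 6 semitones, spelled as an E → E
= E


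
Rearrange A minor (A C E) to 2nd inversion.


Reasoning:
Root position: A C E
2nd inversion: move root and 3rd up an octave
Bass note: E
Notes (bottom to top) = E A C


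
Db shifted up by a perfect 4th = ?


Let's work it out.
perfect 4th: 4 letter names, 5 semitones
Letter: D + 3 → G
Pitch: Db + 5 semitones, spelled as a G → Gb
= Gb


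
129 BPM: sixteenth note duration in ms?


One quarter-note beat = 60000 / BPM = 60000 / 129 ms
Sixteenth note = 1/4 × quarter note
Duration = 1/4 × 60000 / 129 = 15000 / 129
= 116.3 ms


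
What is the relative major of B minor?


The relative major shares the key signature and is a minor 3rd above the minor tonic
A minor 3rd above B is D
→ relative major of B minor is D major
= D major


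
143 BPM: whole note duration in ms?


One quarter-note beat = 60000 / BPM = 60000 / 143 ms
Whole note = 4 × quarter note
Duration = 4 × 60000 / 143 = 240000 / 143
= 1678.3 ms


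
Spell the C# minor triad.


Working:
Minor triad = root + minor 3rd (3 semitones) + perfect 5th (7 semitones)
A triad on C# stacks thirds, so the chord tones use letter names C-E-G
Root: C#
Minor 3rd above C#: E
Perfect 5th above C#: G#
Chord = C# E G#


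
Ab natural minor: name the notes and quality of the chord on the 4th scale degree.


Step by step:
Ab natural minor scale: Ab Bb Cb Db Eb Fb Gb
Diatonic triad on degree 4 stacks scale notes 4, 6, 1: Db Fb Ab
Db→Fb = 3 semitones; Db→Ab = 7 semitones → minor triad
= Db Fb Ab (minor)


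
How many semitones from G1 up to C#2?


Reasoning:
Absolute semitone position = octave×12 + chromatic position
G1: 1×12 + 7 = 19
C#2: 2×12 + 1 = 25
Difference = 25 - 19 = 6
= 6 semitones


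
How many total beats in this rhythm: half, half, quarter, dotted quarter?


Let's work it out.
Beat values:
  half = 2 beats
  half = 2 beats
  quarter = 1 beat
  dotted quarter = 1.5 beats
Sum = 2 + 2 + 1 + 1.5
= 6.5 beats


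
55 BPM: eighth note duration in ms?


Working:
One quarter-note beat = 60000 / BPM = 60000 / 55 ms
Eighth note = 1/2 × quarter note
Duration = 1/2 × 60000 / 55 = 30000 / 55
= 545.5 ms


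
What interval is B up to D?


Let's work it out.
Letter names: B → D spans 3 letter names → a 3rd
Semitones: B → D = 3 half-steps
A 3rd of 3 semitones is a minor 3rd
= minor 3rd


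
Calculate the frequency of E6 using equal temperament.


f = 440 × 2^(n/12) where n = semitones from A4
E6: 19 semitones from A4
f = 440 × 2^(19/12)
f = 1318.51 Hz


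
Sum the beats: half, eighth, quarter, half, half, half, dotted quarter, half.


Working:
Beat values:
  half = 2 beats
  eighth = 0.5 beats
  quarter = 1 beat
  half = 2 beats
  half = 2 beats
  half = 2 beats
  dotted quarter = 1.5 beats
  half = 2 beats
Sum = 2 + 0.5 + 1 + 2 + 2 + 2 + 1.5 + 2
= 13 beats


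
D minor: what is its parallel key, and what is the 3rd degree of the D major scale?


Let's work it out.
Parallel keys share the same tonic but differ in mode
D minor → parallel is D major
D major scale: D E F# G A B C#
= D major; 3rd degree = F#


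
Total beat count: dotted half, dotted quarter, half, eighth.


Solution.
Beat values:
  dotted half = 3 beats
  dotted quarter = 1.5 beats
  half = 2 beats
  eighth = 0.5 beats
Sum = 3 + 1.5 + 2 + 0.5
= 7 beats


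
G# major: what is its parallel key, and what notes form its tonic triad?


Let's work it out.
Parallel keys share the same tonic but differ in mode
G# major → parallel is G# minor
Tonic triad of G# minor = G# B D#
= G# minor; triad = G# B D#


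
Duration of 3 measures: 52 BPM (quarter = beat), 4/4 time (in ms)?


Reasoning:
Quarter-note beat duration = 60000 / 52 ms
Beats per measure (4/4) = 4
One measure = 4 × 60000 / 52 = 240000 / 52 ms
3 measures = 3 × 240000 / 52 = 720000 / 52
= 13846.2 ms


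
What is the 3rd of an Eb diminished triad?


Solution.
Diminished triad = root + minor 3rd (3 semitones) + diminished 5th (6 semitones)
A triad on Eb stacks thirds, so the chord tones use letter names E-G-B
Root: Eb
Minor 3rd above Eb: Gb
Diminished 5th above Eb: Bbb
The 3rd = Gb


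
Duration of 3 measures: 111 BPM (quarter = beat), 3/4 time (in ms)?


Quarter-note beat duration = 60000 / 111 ms
Beats per measure (3/4) = 3
One measure = 3 × 60000 / 111 = 180000 / 111 ms
3 measures = 3 × 180000 / 111 = 540000 / 111
= 4864.9 ms


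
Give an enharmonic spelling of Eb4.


Enharmonic notes sound the same pitch but are spelled with different letter names
Eb and D# name the same pitch class
= D#4


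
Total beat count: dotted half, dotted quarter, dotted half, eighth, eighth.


Solution.
Beat values:
  dotted half = 3 beats
  dotted quarter = 1.5 beats
  dotted half = 3 beats
  eighth = 0.5 beats
  eighth = 0.5 beats
Sum = 3 + 1.5 + 3 + 0.5 + 0.5
= 8.5 beats


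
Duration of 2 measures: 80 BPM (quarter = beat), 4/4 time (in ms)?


Let's work it out.
Quarter-note beat duration = 60000 / 80 ms
Beats per measure (4/4) = 4
One measure = 4 × 60000 / 80 = 240000 / 80 ms
2 measures = 2 × 240000 / 80 = 480000 / 80
= 6000.0 ms


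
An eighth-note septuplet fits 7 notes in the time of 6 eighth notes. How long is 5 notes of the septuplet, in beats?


Solution.
Septuplet: 7 notes occupy the space of 6 eighth notes
Space = 6 × 1/2 = 3 beats
Each septuplet note = 3 / 7 = 3/7 beats
5 notes = 5 × 3/7 = 15/7
= 15/7 beats


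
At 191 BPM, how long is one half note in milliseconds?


Solution.
One quarter-note beat = 60000 / BPM = 60000 / 191 ms
Half note = 2 × quarter note
Duration = 2 × 60000 / 191 = 120000 / 191
= 628.3 ms


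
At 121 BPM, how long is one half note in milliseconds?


Reasoning:
One quarter-note beat = 60000 / BPM = 60000 / 121 ms
Half note = 2 × quarter note
Duration = 2 × 60000 / 121 = 120000 / 121
= 991.7 ms


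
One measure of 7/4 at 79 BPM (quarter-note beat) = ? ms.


Solution.
Quarter-note beat duration = 60000 / 79 ms
Beats per measure (7/4) = 7
One measure = 7 × 60000 / 79 = 420000 / 79 ms
= 5316.5 ms


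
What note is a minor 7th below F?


A 7th spans 7 letter names, so from F we land on G
A minor 7th = 10 semitones below F
Spell G at that pitch: G
= G


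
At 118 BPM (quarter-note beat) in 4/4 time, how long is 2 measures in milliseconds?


Quarter-note beat duration = 60000 / 118 ms
Beats per measure (4/4) = 4
One measure = 4 × 60000 / 118 = 240000 / 118 ms
2 measures = 2 × 240000 / 118 = 480000 / 118
= 4067.8 ms


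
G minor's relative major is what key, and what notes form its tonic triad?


The relative major shares the key signature and is a minor 3rd above the minor tonic
A minor 3rd above G is Bb
→ relative major of G minor is Bb major
Tonic triad of Bb major = root + major 3rd + perfect 5th = Bb D F
= Bb major; triad = Bb D F


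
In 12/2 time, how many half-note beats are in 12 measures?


Working:
Time signature 12/2: the bottom number 2 means the half note gets one count
The top number 12 means 12 half-note beats per measure
Total = 12 × 12 measures
= 144 half-note beats


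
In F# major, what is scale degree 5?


Solution.
Major scale pattern: W-W-H-W-W-W-H (2-2-1-2-2-2-1 semitones)
Starting from F#:
  F# + 2 semitones → G#
  G# + 2 semitones → A#
  A# + 1 semitone → B
  B + 2 semitones → C#
  C# + 2 semitones → D#
  D# + 2 semitones → E#
  E# + 1 semitone → F#
Scale: F# G# A# B C# D# E#
Degree 5 = C#


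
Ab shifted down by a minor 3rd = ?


Step by step:
minor 3rd: 3 letter names, 3 semitones
Letter: A - 2 → F
Pitch: Ab - 3 semitones, spelled as an F → F
= F


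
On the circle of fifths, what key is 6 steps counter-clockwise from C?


Each counter-clockwise step moves down a perfect 5th (= up a perfect 4th)
From C: C → F → Bb → Eb → Ab → Db → F#/Gb
= F#/Gb


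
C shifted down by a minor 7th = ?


Reasoning:
minor 7th: 7 letter names, 10 semitones
Letter: C - 6 → D
Pitch: C - 10 semitones, spelled as a D → D
= D


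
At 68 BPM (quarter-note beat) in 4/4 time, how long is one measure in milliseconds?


Working:
Quarter-note beat duration = 60000 / 68 ms
Beats per measure (4/4) = 4
One measure = 4 × 60000 / 68 = 240000 / 68 ms
= 3529.4 ms


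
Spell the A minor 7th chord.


Reasoning:
Minor 7th chord = root + minor 3rd + perfect 5th + minor 7th
Seventh chords stack in thirds, so the letter names are A-C-E-G
Root: A
Minor 3rd above A: C
Perfect 5th above A: E
Minor 7th above A: G
Chord = A C E G


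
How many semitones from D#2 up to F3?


Step by step:
Absolute semitone position = octave×12 + chromatic position
D#2: 2×12 + 3 = 27
F3: 3×12 + 5 = 41
Difference = 41 - 27 = 14
= 14 semitones


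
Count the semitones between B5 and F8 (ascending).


Absolute semitone position = octave×12 + chromatic position
B5: 5×12 + 11 = 71
F8: 8×12 + 5 = 101
Difference = 101 - 71 = 30
= 30 semitones


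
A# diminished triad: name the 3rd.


Reasoning:
Diminished triad = root + minor 3rd (3 semitones) + diminished 5th (6 semitones)
A triad on A# stacks thirds, so the chord tones use letter names A-C-E
Root: A#
Minor 3rd above A#: C#
Diminished 5th above A#: E
The 3rd = C#


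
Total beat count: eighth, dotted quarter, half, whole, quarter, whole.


Beat values:
  eighth = 0.5 beats
  dotted quarter = 1.5 beats
  half = 2 beats
  whole = 4 beats
  quarter = 1 beat
  whole = 4 beats
Sum = 0.5 + 1.5 + 2 + 4 + 1 + 4
= 13 beats


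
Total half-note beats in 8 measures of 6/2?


Time signature 6/2: the bottom number 2 means the half note gets one count
The top number 6 means 6 half-note beats per measure
Total = 6 × 8 measures
= 48 half-note beats


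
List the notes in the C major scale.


Major scale pattern: W-W-H-W-W-W-H (2-2-1-2-2-2-1 semitones)
Starting from C:
  C + 2 semitones → D
  D + 2 semitones → E
  E + 1 semitone → F
  F + 2 semitones → G
  G + 2 semitones → A
  A + 2 semitones → B
  B + 1 semitone → C
Scale = C D E F G A B


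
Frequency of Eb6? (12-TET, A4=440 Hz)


Let's work it out.
f = 440 × 2^(n/12) where n = semitones from A4
Eb6: 18 semitones from A4
f = 440 × 2^(18/12)
f = 1244.51 Hz


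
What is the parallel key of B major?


Parallel keys share the same tonic but differ in mode
B major → parallel is B minor
= B minor


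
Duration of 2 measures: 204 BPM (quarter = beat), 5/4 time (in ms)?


Step by step:
Quarter-note beat duration = 60000 / 204 ms
Beats per measure (5/4) = 5
One measure = 5 × 60000 / 204 = 300000 / 204 ms
2 measures = 2 × 300000 / 204 = 600000 / 204
= 2941.2 ms


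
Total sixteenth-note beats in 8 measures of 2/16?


Time signature 2/16: the bottom number 16 means the sixteenth note gets one count
The top number 2 means 2 sixteenth-note beats per measure
Total = 2 × 8 measures
= 16 sixteenth-note beats


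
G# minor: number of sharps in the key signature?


Let's work it out.
Sharp minor keys follow the circle of fifths: A(0), E(1), B(2), F#(3), C#(4), G#(5), D#(6), A#(7)
G# minor has 5 sharps
Order of sharps: F# C# G# D# A# E# B# → first 5: F#, C#, G#, D#, A#
= 5 sharps


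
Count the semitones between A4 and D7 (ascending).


Working:
Absolute semitone position = octave×12 + chromatic position
A4: 4×12 + 9 = 57
D7: 7×12 + 2 = 86
Difference = 86 - 57 = 29
= 29 semitones


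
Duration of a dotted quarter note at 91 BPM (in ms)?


Reasoning:
One quarter-note beat = 60000 / BPM = 60000 / 91 ms
Dotted quarter note = 3/2 × quarter note
Duration = 3/2 × 60000 / 91 = 90000 / 91
= 989.0 ms


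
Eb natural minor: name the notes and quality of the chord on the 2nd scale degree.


Let's work it out.
Eb natural minor scale: Eb F Gb Ab Bb Cb Db
Diatonic triad on degree 2 stacks scale notes 2, 4, 6: F Ab Cb
F→Ab = 3 semitones; F→Cb = 6 semitones → diminished triad
= F Ab Cb (diminished)


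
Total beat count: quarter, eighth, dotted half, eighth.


Step by step:
Beat values:
  quarter = 1 beat
  eighth = 0.5 beats
  dotted half = 3 beats
  eighth = 0.5 beats
Sum = 1 + 0.5 + 3 + 0.5
= 5 beats


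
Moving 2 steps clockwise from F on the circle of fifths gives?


Solution.
Each clockwise step on the circle of fifths moves up a perfect 5th
From F: F → C → G
= G


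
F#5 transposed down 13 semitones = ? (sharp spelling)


Working:
F#5: chromatic position 6 in octave 5 → absolute = 5×12 + 6 = 66
Transpose down 13: 66 - 13 = 53
53 = 4×12 + 5 → F in octave 4
Result = F4


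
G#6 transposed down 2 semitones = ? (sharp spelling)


Working:
G#6: chromatic position 8 in octave 6 → absolute = 6×12 + 8 = 80
Transpose down 2: 80 - 2 = 78
78 = 6×12 + 6 → F# in octave 6
Result = F#6


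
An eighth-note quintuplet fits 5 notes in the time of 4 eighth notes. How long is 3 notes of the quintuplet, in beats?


Solution.
Quintuplet: 5 notes occupy the space of 4 eighth notes
Space = 4 × 1/2 = 2 beats
Each quintuplet note = 2 / 5 = 2/5 beats
3 notes = 3 × 2/5 = 6/5
= 6/5 beats


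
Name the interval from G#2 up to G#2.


Step by step:
Letter names: G → G spans 1 letter name → a unison
Semitones: G#2 → G#2 = 0 half-steps
A unison of 0 semitones is a perfect unison
= perfect unison


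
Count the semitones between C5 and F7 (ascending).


Absolute semitone position = octave×12 + chromatic position
C5: 5×12 + 0 = 60
F7: 7×12 + 5 = 89
Difference = 89 - 60 = 29
= 29 semitones


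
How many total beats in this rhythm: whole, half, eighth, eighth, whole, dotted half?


Let's work it out.
Beat values:
  whole = 4 beats
  half = 2 beats
  eighth = 0.5 beats
  eighth = 0.5 beats
  whole = 4 beats
  dotted half = 3 beats
Sum = 4 + 2 + 0.5 + 0.5 + 4 + 3
= 14 beats


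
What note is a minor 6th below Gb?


A 6th spans 6 letter names, so from G we land on B
A minor 6th = 8 semitones below Gb
Spell B at that pitch: Bb
= Bb


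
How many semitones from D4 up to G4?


Absolute semitone position = octave×12 + chromatic position
D4: 4×12 + 2 = 50
G4: 4×12 + 7 = 55
Difference = 55 - 50 = 5
= 5 semitones


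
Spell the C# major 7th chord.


Step by step:
Major 7th chord = root + major 3rd + perfect 5th + major 7th
Seventh chords stack in thirds, so the letter names are C-E-G-B
Root: C#
Major 3rd above C#: E#
Perfect 5th above C#: G#
Major 7th above C#: B#
Chord = C# E# G# B#


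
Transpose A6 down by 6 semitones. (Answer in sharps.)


A6: chromatic position 9 in octave 6 → absolute = 6×12 + 9 = 81
Transpose down 6: 81 - 6 = 75
75 = 6×12 + 3 → D# in octave 6
Result = D#6


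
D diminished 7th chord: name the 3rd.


Let's work it out.
Diminished 7th chord = root + minor 3rd + diminished 5th + diminished 7th
Seventh chords stack in thirds, so the letter names are D-F-A-C
Root: D
Minor 3rd above D: F
Diminished 5th above D: Ab
Diminished 7th above D: Cb
The 3rd = F


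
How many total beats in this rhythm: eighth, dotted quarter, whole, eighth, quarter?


Step by step:
Beat values:
  eighth = 0.5 beats
  dotted quarter = 1.5 beats
  whole = 4 beats
  eighth = 0.5 beats
  quarter = 1 beat
Sum = 0.5 + 1.5 + 4 + 0.5 + 1
= 7.5 beats


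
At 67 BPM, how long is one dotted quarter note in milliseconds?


Solution.
One quarter-note beat = 60000 / BPM = 60000 / 67 ms
Dotted quarter note = 3/2 × quarter note
Duration = 3/2 × 60000 / 67 = 90000 / 67
= 1343.3 ms


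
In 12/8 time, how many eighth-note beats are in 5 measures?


Step by step:
Time signature 12/8: the bottom number 8 means the eighth note gets one count
The top number 12 means 12 eighth-note beats per measure
Total = 12 × 5 measures
= 60 eighth-note beats


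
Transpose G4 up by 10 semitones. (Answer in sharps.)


G4: chromatic position 7 in octave 4 → absolute = 4×12 + 7 = 55
Transpose up 10: 55 + 10 = 65
65 = 5×12 + 5 → F in octave 5
Result = F5


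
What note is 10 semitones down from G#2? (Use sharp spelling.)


Solution.
G#2: chromatic position 8 in octave 2 → absolute = 2×12 + 8 = 32
Transpose down 10: 32 - 10 = 22
22 = 1×12 + 10 → A# in octave 1
Result = A#1
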